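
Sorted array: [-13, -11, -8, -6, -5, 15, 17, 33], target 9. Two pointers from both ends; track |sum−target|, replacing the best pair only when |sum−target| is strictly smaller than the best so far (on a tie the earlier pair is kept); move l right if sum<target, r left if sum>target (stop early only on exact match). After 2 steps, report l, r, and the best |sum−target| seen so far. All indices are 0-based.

l=1, r=6, best |Δ|=5

[0,7] -13+33=20 d=11 * → r--
[0,6] -13+17=4 d=5 * → l++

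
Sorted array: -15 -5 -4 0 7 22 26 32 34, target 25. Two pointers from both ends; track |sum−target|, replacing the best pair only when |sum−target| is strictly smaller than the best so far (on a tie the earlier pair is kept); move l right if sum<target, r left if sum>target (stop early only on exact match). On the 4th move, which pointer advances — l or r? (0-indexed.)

l

l=0 r=8: -15+34=19 d=6 *, l++
l=1 r=8: -5+34=29 d=4 *, r--
l=1 r=7: -5+32=27 d=2 *, r--
l=1 r=6: -5+26=21 d=4, l++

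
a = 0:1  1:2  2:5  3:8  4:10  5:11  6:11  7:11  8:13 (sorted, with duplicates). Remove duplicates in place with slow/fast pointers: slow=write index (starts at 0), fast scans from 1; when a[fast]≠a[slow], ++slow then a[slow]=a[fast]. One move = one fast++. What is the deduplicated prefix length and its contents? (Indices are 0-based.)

length 7; prefix = [1, 2, 5, 8, 10, 11, 13]

slow=0 fast=1: a[fast]=2≠a[slow]=1 write a[1]=2, slow++,fast++
slow=1 fast=2: a[fast]=5≠a[slow]=2 write a[2]=5, slow++,fast++
slow=2 fast=3: a[fast]=8≠a[slow]=5 write a[3]=8, slow++,fast++
slow=3 fast=4: a[fast]=10≠a[slow]=8 write a[4]=10, slow++,fast++
slow=4 fast=5: a[fast]=11≠a[slow]=10 write a[5]=11, slow++,fast++
slow=5 fast=6: a[fast]=11=a[slow] dup, fast++
slow=5 fast=7: a[fast]=11=a[slow] dup, fast++
slow=5 fast=8: a[fast]=13≠a[slow]=11 write a[6]=13, slow++,fast++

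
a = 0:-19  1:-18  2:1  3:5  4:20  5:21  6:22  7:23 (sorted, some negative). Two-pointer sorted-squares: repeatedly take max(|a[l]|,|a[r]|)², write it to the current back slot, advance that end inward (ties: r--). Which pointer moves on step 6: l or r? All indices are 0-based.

l

l=0 r=7: |-19|<=|23| out[7]=529, r--
l=0 r=6: |-19|<=|22| out[6]=484, r--
l=0 r=5: |-19|<=|21| out[5]=441, r--
l=0 r=4: |-19|<=|20| out[4]=400, r--
l=0 r=3: |-19|>|5| out[3]=361, l++
l=1 r=3: |-18|>|5| out[2]=324, l++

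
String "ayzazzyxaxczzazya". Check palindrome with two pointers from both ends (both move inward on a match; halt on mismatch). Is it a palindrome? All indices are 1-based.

[1,17] 'a'=='a' → l++,r--
[2,16] 'y'=='y' → l++,r--
[3,15] 'z'=='z' → l++,r--
[4,14] 'a'=='a' → l++,r--
[5,13] 'z'=='z' → l++,r--
[6,12] 'z'=='z' → l++,r--
[7,11] 'y'!='c' → stop

not a palindrome (mismatch at 7,11)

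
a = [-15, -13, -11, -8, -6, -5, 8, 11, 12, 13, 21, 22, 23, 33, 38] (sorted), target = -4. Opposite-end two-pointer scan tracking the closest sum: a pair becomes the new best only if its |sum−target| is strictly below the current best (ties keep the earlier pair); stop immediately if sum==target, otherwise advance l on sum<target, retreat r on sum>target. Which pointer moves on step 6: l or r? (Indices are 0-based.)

l=0 r=14: -15+38=23 d=27 *, r--
l=0 r=13: -15+33=18 d=22 *, r--
l=0 r=12: -15+23=8 d=12 *, r--
l=0 r=11: -15+22=7 d=11 *, r--
l=0 r=10: -15+21=6 d=10 *, r--
l=0 r=9: -15+13=-2 d=2 *, r--

r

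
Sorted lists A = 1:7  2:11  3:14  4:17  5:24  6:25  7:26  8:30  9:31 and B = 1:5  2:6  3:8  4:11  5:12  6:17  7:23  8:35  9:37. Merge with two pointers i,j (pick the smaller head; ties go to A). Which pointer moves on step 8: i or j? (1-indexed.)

i

i=1 j=1: A[i]=7>B[j]=5 take 5, j++
i=1 j=2: A[i]=7>B[j]=6 take 6, j++
i=1 j=3: A[i]=7<=B[j]=8 take 7, i++
i=2 j=3: A[i]=11>B[j]=8 take 8, j++
i=2 j=4: A[i]=11<=B[j]=11 take 11, i++
i=3 j=4: A[i]=14>B[j]=11 take 11, j++
i=3 j=5: A[i]=14>B[j]=12 take 12, j++
i=3 j=6: A[i]=14<=B[j]=17 take 14, i++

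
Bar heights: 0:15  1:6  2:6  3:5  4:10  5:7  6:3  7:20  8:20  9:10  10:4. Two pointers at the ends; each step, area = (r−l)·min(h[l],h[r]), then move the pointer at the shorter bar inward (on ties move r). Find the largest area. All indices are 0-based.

[0,10] min(15,4)*10=40 best=40 * → r--
[0,9] min(15,10)*9=90 best=90 * → r--
[0,8] min(15,20)*8=120 best=120 * → l++
[1,8] min(6,20)*7=42 best=120 → l++
[2,8] min(6,20)*6=36 best=120 → l++
[3,8] min(5,20)*5=25 best=120 → l++
[4,8] min(10,20)*4=40 best=120 → l++
[5,8] min(7,20)*3=21 best=120 → l++
[6,8] min(3,20)*2=6 best=120 → l++
[7,8] min(20,20)*1=20 best=120 → r--

max area = 120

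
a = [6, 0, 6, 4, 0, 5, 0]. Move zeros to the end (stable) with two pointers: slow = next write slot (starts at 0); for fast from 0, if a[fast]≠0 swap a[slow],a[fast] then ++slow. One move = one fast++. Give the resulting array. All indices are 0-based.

slow=0 fast=0: a[fast]=6≠0 swap→a[0]=6, slow++,fast++
slow=1 fast=1: a[fast]=0, fast++
slow=1 fast=2: a[fast]=6≠0 swap→a[1]=6, slow++,fast++
slow=2 fast=3: a[fast]=4≠0 swap→a[2]=4, slow++,fast++
slow=3 fast=4: a[fast]=0, fast++
slow=3 fast=5: a[fast]=5≠0 swap→a[3]=5, slow++,fast++
slow=4 fast=6: a[fast]=0, fast++

[6, 6, 4, 5, 0, 0, 0]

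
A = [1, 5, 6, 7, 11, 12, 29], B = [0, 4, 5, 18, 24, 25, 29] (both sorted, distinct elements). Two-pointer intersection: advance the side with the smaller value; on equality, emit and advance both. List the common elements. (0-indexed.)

[i=0,j=0] 1>0 → j++
[i=0,j=1] 1<4 → i++
[i=1,j=1] 5>4 → j++
[i=1,j=2] 5==5 emit → i++,j++
[i=2,j=3] 6<18 → i++
[i=3,j=3] 7<18 → i++
[i=4,j=3] 11<18 → i++
[i=5,j=3] 12<18 → i++
[i=6,j=3] 29>18 → j++
[i=6,j=4] 29>24 → j++
[i=6,j=5] 29>25 → j++
[i=6,j=6] 29==29 emit → i++,j++

intersection = [5, 29]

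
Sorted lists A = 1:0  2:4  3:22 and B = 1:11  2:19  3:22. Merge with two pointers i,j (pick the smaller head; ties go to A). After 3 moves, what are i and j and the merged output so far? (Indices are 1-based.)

[i=1,j=1] A[i]=0<=B[j]=11 take 0 → i++
[i=2,j=1] A[i]=4<=B[j]=11 take 4 → i++
[i=3,j=1] A[i]=22>B[j]=11 take 11 → j++

i=3, j=2, merged so far=[0, 4, 11]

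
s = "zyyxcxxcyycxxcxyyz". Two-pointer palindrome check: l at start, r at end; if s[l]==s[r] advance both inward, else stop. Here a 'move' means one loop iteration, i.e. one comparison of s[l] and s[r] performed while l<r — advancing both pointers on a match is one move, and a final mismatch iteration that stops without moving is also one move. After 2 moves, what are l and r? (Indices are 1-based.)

l=1 r=18: 'z'=='z', l++,r--
l=2 r=17: 'y'=='y', l++,r--

l=3, r=16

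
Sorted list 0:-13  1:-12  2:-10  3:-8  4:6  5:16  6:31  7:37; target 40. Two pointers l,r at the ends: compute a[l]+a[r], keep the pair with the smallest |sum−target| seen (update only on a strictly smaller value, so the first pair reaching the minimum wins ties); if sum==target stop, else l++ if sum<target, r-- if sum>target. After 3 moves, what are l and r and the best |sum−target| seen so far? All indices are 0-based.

[0,7] -13+37=24 d=16 * → l++
[1,7] -12+37=25 d=15 * → l++
[2,7] -10+37=27 d=13 * → l++

l=3, r=7, best |Δ|=13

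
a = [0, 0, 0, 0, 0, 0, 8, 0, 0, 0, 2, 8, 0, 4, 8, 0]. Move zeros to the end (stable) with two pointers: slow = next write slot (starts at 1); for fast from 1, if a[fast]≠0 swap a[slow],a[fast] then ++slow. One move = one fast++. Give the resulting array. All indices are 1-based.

slow=1 fast=1: a[fast]=0, fast++
slow=1 fast=2: a[fast]=0, fast++
slow=1 fast=3: a[fast]=0, fast++
slow=1 fast=4: a[fast]=0, fast++
slow=1 fast=5: a[fast]=0, fast++
slow=1 fast=6: a[fast]=0, fast++
slow=1 fast=7: a[fast]=8≠0 swap→a[1]=8, slow++,fast++
slow=2 fast=8: a[fast]=0, fast++
slow=2 fast=9: a[fast]=0, fast++
slow=2 fast=10: a[fast]=0, fast++
slow=2 fast=11: a[fast]=2≠0 swap→a[2]=2, slow++,fast++
slow=3 fast=12: a[fast]=8≠0 swap→a[3]=8, slow++,fast++
slow=4 fast=13: a[fast]=0, fast++
slow=4 fast=14: a[fast]=4≠0 swap→a[4]=4, slow++,fast++
slow=5 fast=15: a[fast]=8≠0 swap→a[5]=8, slow++,fast++
slow=6 fast=16: a[fast]=0, fast++

[8, 2, 8, 4, 8, 0, 0, 0, 0, 0, 0, 0, 0, 0, 0, 0]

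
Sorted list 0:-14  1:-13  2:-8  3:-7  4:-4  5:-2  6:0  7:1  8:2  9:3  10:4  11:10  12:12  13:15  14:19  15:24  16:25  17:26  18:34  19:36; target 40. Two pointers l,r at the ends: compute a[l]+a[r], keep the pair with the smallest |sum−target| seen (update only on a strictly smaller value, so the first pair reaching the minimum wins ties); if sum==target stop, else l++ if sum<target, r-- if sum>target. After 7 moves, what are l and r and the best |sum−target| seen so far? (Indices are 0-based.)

l=0 r=19: -14+36=22 d=18 *, l++
l=1 r=19: -13+36=23 d=17 *, l++
l=2 r=19: -8+36=28 d=12 *, l++
l=3 r=19: -7+36=29 d=11 *, l++
l=4 r=19: -4+36=32 d=8 *, l++
l=5 r=19: -2+36=34 d=6 *, l++
l=6 r=19: 0+36=36 d=4 *, l++

l=7, r=19, best |Δ|=4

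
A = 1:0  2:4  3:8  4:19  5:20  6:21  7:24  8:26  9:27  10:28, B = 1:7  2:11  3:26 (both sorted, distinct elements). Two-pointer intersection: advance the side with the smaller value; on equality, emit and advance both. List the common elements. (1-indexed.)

intersection = [26]

i=1 j=1: 0<7, i++
i=2 j=1: 4<7, i++
i=3 j=1: 8>7, j++
i=3 j=2: 8<11, i++
i=4 j=2: 19>11, j++
i=4 j=3: 19<26, i++
i=5 j=3: 20<26, i++
i=6 j=3: 21<26, i++
i=7 j=3: 24<26, i++
i=8 j=3: 26==26 emit, i++,j++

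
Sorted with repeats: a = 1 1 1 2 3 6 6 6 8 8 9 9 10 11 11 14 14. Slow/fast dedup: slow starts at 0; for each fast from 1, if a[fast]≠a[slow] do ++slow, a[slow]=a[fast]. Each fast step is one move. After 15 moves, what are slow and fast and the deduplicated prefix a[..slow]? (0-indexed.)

slow=0 fast=1: a[fast]=1=a[slow] dup, fast++
slow=0 fast=2: a[fast]=1=a[slow] dup, fast++
slow=0 fast=3: a[fast]=2≠a[slow]=1 write a[1]=2, slow++,fast++
slow=1 fast=4: a[fast]=3≠a[slow]=2 write a[2]=3, slow++,fast++
slow=2 fast=5: a[fast]=6≠a[slow]=3 write a[3]=6, slow++,fast++
slow=3 fast=6: a[fast]=6=a[slow] dup, fast++
slow=3 fast=7: a[fast]=6=a[slow] dup, fast++
slow=3 fast=8: a[fast]=8≠a[slow]=6 write a[4]=8, slow++,fast++
slow=4 fast=9: a[fast]=8=a[slow] dup, fast++
slow=4 fast=10: a[fast]=9≠a[slow]=8 write a[5]=9, slow++,fast++
slow=5 fast=11: a[fast]=9=a[slow] dup, fast++
slow=5 fast=12: a[fast]=10≠a[slow]=9 write a[6]=10, slow++,fast++
slow=6 fast=13: a[fast]=11≠a[slow]=10 write a[7]=11, slow++,fast++
slow=7 fast=14: a[fast]=11=a[slow] dup, fast++
slow=7 fast=15: a[fast]=14≠a[slow]=11 write a[8]=14, slow++,fast++

slow=8, fast=16, prefix=[1, 2, 3, 6, 8, 9, 10, 11, 14]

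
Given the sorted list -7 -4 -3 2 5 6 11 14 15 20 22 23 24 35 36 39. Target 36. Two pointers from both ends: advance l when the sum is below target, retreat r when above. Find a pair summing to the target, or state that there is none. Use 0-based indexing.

(-3, 39)

l=0 r=15: -7+39=32 <36, l++
l=1 r=15: -4+39=35 <36, l++
l=2 r=15: -3+39=36, found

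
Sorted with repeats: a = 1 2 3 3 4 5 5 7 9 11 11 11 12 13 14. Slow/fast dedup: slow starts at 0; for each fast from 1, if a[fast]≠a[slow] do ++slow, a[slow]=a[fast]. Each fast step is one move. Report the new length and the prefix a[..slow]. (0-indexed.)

length 11; prefix = [1, 2, 3, 4, 5, 7, 9, 11, 12, 13, 14]

slow=0 fast=1: a[fast]=2≠a[slow]=1 write a[1]=2, slow++,fast++
slow=1 fast=2: a[fast]=3≠a[slow]=2 write a[2]=3, slow++,fast++
slow=2 fast=3: a[fast]=3=a[slow] dup, fast++
slow=2 fast=4: a[fast]=4≠a[slow]=3 write a[3]=4, slow++,fast++
slow=3 fast=5: a[fast]=5≠a[slow]=4 write a[4]=5, slow++,fast++
slow=4 fast=6: a[fast]=5=a[slow] dup, fast++
slow=4 fast=7: a[fast]=7≠a[slow]=5 write a[5]=7, slow++,fast++
slow=5 fast=8: a[fast]=9≠a[slow]=7 write a[6]=9, slow++,fast++
slow=6 fast=9: a[fast]=11≠a[slow]=9 write a[7]=11, slow++,fast++
slow=7 fast=10: a[fast]=11=a[slow] dup, fast++
slow=7 fast=11: a[fast]=11=a[slow] dup, fast++
slow=7 fast=12: a[fast]=12≠a[slow]=11 write a[8]=12, slow++,fast++
slow=8 fast=13: a[fast]=13≠a[slow]=12 write a[9]=13, slow++,fast++
slow=9 fast=14: a[fast]=14≠a[slow]=13 write a[10]=14, slow++,fast++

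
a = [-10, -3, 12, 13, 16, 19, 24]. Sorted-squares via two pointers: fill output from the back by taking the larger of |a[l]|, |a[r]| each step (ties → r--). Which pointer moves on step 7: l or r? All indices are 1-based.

r

[1,7] |-10|<=|24| out[7]=576 → r--
[1,6] |-10|<=|19| out[6]=361 → r--
[1,5] |-10|<=|16| out[5]=256 → r--
[1,4] |-10|<=|13| out[4]=169 → r--
[1,3] |-10|<=|12| out[3]=144 → r--
[1,2] |-10|>|-3| out[2]=100 → l++
[2,2] |-3|<=|-3| out[1]=9 → r--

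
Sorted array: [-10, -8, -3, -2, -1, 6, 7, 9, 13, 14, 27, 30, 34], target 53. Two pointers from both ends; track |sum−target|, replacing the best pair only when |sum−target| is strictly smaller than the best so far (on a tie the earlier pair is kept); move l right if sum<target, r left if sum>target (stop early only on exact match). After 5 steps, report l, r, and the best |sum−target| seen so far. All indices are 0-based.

l=5, r=12, best |Δ|=20

l=0 r=12: -10+34=24 d=29 *, l++
l=1 r=12: -8+34=26 d=27 *, l++
l=2 r=12: -3+34=31 d=22 *, l++
l=3 r=12: -2+34=32 d=21 *, l++
l=4 r=12: -1+34=33 d=20 *, l++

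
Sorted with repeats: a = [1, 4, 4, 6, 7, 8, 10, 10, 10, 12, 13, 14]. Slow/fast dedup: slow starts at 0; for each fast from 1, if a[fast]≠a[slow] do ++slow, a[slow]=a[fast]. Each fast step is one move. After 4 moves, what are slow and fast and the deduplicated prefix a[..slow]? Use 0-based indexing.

(s=0,f=1) a[fast]=4≠a[slow]=1 write a[1]=4 → slow++,fast++
(s=1,f=2) a[fast]=4=a[slow] dup → fast++
(s=1,f=3) a[fast]=6≠a[slow]=4 write a[2]=6 → slow++,fast++
(s=2,f=4) a[fast]=7≠a[slow]=6 write a[3]=7 → slow++,fast++

slow=3, fast=5, prefix=[1, 4, 6, 7]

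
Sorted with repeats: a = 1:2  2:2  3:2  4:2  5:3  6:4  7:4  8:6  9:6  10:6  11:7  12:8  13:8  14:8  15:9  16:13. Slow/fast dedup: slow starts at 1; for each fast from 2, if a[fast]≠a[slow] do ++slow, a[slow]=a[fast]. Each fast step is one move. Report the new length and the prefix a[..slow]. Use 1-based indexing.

(s=1,f=2) a[fast]=2=a[slow] dup → fast++
(s=1,f=3) a[fast]=2=a[slow] dup → fast++
(s=1,f=4) a[fast]=2=a[slow] dup → fast++
(s=1,f=5) a[fast]=3≠a[slow]=2 write a[2]=3 → slow++,fast++
(s=2,f=6) a[fast]=4≠a[slow]=3 write a[3]=4 → slow++,fast++
(s=3,f=7) a[fast]=4=a[slow] dup → fast++
(s=3,f=8) a[fast]=6≠a[slow]=4 write a[4]=6 → slow++,fast++
(s=4,f=9) a[fast]=6=a[slow] dup → fast++
(s=4,f=10) a[fast]=6=a[slow] dup → fast++
(s=4,f=11) a[fast]=7≠a[slow]=6 write a[5]=7 → slow++,fast++
(s=5,f=12) a[fast]=8≠a[slow]=7 write a[6]=8 → slow++,fast++
(s=6,f=13) a[fast]=8=a[slow] dup → fast++
(s=6,f=14) a[fast]=8=a[slow] dup → fast++
(s=6,f=15) a[fast]=9≠a[slow]=8 write a[7]=9 → slow++,fast++
(s=7,f=16) a[fast]=13≠a[slow]=9 write a[8]=13 → slow++,fast++

length 8; prefix = [2, 3, 4, 6, 7, 8, 9, 13]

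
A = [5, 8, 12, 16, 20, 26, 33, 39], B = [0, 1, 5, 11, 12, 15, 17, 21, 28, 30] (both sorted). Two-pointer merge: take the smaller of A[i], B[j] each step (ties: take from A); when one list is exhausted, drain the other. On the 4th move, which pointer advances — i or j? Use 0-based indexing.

[i=0,j=0] A[i]=5>B[j]=0 take 0 → j++
[i=0,j=1] A[i]=5>B[j]=1 take 1 → j++
[i=0,j=2] A[i]=5<=B[j]=5 take 5 → i++
[i=1,j=2] A[i]=8>B[j]=5 take 5 → j++

j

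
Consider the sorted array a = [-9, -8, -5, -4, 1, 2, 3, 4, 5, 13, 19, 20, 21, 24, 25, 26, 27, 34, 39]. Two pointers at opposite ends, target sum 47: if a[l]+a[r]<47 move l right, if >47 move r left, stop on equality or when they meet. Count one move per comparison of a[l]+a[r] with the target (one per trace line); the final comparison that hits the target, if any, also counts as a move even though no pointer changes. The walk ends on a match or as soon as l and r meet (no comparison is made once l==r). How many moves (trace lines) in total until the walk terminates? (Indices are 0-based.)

11 moves

[0,18] -9+39=30 <47 → l++
[1,18] -8+39=31 <47 → l++
[2,18] -5+39=34 <47 → l++
[3,18] -4+39=35 <47 → l++
[4,18] 1+39=40 <47 → l++
[5,18] 2+39=41 <47 → l++
[6,18] 3+39=42 <47 → l++
[7,18] 4+39=43 <47 → l++
[8,18] 5+39=44 <47 → l++
[9,18] 13+39=52 >47 → r--
[9,17] 13+34=47 → found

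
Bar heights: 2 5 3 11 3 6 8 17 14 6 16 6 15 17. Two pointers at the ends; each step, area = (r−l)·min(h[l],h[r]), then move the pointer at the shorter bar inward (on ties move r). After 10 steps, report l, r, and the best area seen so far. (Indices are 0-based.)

[0,13] min(2,17)*13=26 best=26 * → l++
[1,13] min(5,17)*12=60 best=60 * → l++
[2,13] min(3,17)*11=33 best=60 → l++
[3,13] min(11,17)*10=110 best=110 * → l++
[4,13] min(3,17)*9=27 best=110 → l++
[5,13] min(6,17)*8=48 best=110 → l++
[6,13] min(8,17)*7=56 best=110 → l++
[7,13] min(17,17)*6=102 best=110 → r--
[7,12] min(17,15)*5=75 best=110 → r--
[7,11] min(17,6)*4=24 best=110 → r--

l=7, r=10, best area=110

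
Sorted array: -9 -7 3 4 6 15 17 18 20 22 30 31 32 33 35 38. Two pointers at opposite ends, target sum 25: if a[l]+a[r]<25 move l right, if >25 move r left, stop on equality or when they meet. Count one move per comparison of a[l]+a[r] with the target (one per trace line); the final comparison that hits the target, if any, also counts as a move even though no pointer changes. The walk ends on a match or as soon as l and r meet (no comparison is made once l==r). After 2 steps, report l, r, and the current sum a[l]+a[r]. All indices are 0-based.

[0,15] -9+38=29 >25 → r--
[0,14] -9+35=26 >25 → r--

l=0, r=13, sum=24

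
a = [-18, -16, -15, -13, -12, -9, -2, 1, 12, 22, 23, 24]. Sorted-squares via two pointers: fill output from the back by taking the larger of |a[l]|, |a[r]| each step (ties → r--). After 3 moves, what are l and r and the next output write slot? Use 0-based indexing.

l=0 r=11: |-18|<=|24| out[11]=576, r--
l=0 r=10: |-18|<=|23| out[10]=529, r--
l=0 r=9: |-18|<=|22| out[9]=484, r--

l=0, r=8, next write slot=8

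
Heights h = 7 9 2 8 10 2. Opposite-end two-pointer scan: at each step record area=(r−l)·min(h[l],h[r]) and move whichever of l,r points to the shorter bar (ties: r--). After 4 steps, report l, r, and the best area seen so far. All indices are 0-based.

[0,5] min(7,2)*5=10 best=10 * → r--
[0,4] min(7,10)*4=28 best=28 * → l++
[1,4] min(9,10)*3=27 best=28 → l++
[2,4] min(2,10)*2=4 best=28 → l++

l=3, r=4, best area=28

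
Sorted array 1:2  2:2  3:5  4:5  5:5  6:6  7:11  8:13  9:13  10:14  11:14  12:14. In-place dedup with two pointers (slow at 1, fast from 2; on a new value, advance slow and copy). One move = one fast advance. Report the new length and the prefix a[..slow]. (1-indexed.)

slow=1 fast=2: a[fast]=2=a[slow] dup, fast++
slow=1 fast=3: a[fast]=5≠a[slow]=2 write a[2]=5, slow++,fast++
slow=2 fast=4: a[fast]=5=a[slow] dup, fast++
slow=2 fast=5: a[fast]=5=a[slow] dup, fast++
slow=2 fast=6: a[fast]=6≠a[slow]=5 write a[3]=6, slow++,fast++
slow=3 fast=7: a[fast]=11≠a[slow]=6 write a[4]=11, slow++,fast++
slow=4 fast=8: a[fast]=13≠a[slow]=11 write a[5]=13, slow++,fast++
slow=5 fast=9: a[fast]=13=a[slow] dup, fast++
slow=5 fast=10: a[fast]=14≠a[slow]=13 write a[6]=14, slow++,fast++
slow=6 fast=11: a[fast]=14=a[slow] dup, fast++
slow=6 fast=12: a[fast]=14=a[slow] dup, fast++

length 6; prefix = [2, 5, 6, 11, 13, 14]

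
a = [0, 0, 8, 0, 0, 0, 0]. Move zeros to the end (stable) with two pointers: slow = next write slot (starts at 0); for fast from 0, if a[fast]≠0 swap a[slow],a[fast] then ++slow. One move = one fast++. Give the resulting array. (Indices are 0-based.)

slow=0 fast=0: a[fast]=0, fast++
slow=0 fast=1: a[fast]=0, fast++
slow=0 fast=2: a[fast]=8≠0 swap→a[0]=8, slow++,fast++
slow=1 fast=3: a[fast]=0, fast++
slow=1 fast=4: a[fast]=0, fast++
slow=1 fast=5: a[fast]=0, fast++
slow=1 fast=6: a[fast]=0, fast++

[8, 0, 0, 0, 0, 0, 0]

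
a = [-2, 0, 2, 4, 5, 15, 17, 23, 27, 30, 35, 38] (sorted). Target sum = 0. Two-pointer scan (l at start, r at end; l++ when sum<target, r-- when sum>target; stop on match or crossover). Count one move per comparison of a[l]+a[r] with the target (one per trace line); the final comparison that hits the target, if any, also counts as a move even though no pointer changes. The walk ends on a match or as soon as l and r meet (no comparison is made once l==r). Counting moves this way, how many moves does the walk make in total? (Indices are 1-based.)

10 moves

[1,12] -2+38=36 >0 → r--
[1,11] -2+35=33 >0 → r--
[1,10] -2+30=28 >0 → r--
[1,9] -2+27=25 >0 → r--
[1,8] -2+23=21 >0 → r--
[1,7] -2+17=15 >0 → r--
[1,6] -2+15=13 >0 → r--
[1,5] -2+5=3 >0 → r--
[1,4] -2+4=2 >0 → r--
[1,3] -2+2=0 → found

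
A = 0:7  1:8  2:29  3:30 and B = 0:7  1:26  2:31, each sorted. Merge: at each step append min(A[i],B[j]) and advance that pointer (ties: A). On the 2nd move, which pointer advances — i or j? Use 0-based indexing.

i=0 j=0: A[i]=7<=B[j]=7 take 7, i++
i=1 j=0: A[i]=8>B[j]=7 take 7, j++

j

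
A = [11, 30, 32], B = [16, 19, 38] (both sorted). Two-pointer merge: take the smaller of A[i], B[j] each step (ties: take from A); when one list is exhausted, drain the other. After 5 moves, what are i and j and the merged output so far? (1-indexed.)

i=4, j=3, merged so far=[11, 16, 19, 30, 32]

i=1 j=1: A[i]=11<=B[j]=16 take 11, i++
i=2 j=1: A[i]=30>B[j]=16 take 16, j++
i=2 j=2: A[i]=30>B[j]=19 take 19, j++
i=2 j=3: A[i]=30<=B[j]=38 take 30, i++
i=3 j=3: A[i]=32<=B[j]=38 take 32, i++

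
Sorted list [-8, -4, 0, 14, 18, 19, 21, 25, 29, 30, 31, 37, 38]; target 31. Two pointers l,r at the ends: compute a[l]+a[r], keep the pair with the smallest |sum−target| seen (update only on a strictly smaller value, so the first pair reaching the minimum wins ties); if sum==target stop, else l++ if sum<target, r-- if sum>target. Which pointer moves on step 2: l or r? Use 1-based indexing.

[1,13] -8+38=30 d=1 * → l++
[2,13] -4+38=34 d=3 → r--

r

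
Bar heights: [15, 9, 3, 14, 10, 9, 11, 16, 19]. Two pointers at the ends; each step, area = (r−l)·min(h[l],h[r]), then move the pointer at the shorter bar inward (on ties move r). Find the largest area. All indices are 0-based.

max area = 120

l=0 r=8: min(15,19)*8=120 best=120 *, l++
l=1 r=8: min(9,19)*7=63 best=120, l++
l=2 r=8: min(3,19)*6=18 best=120, l++
l=3 r=8: min(14,19)*5=70 best=120, l++
l=4 r=8: min(10,19)*4=40 best=120, l++
l=5 r=8: min(9,19)*3=27 best=120, l++
l=6 r=8: min(11,19)*2=22 best=120, l++
l=7 r=8: min(16,19)*1=16 best=120, l++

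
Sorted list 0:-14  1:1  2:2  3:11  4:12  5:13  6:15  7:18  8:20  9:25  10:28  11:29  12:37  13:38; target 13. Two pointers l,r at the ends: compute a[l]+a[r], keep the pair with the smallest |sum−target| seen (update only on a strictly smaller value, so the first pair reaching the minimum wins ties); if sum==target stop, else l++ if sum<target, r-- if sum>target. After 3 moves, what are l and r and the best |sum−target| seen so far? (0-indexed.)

l=0, r=10, best |Δ|=2

[0,13] -14+38=24 d=11 * → r--
[0,12] -14+37=23 d=10 * → r--
[0,11] -14+29=15 d=2 * → r--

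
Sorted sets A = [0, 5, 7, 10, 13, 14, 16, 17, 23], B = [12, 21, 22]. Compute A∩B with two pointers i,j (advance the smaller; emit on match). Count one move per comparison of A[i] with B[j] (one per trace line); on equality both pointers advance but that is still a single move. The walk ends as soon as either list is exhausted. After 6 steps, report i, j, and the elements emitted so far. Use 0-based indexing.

[i=0,j=0] 0<12 → i++
[i=1,j=0] 5<12 → i++
[i=2,j=0] 7<12 → i++
[i=3,j=0] 10<12 → i++
[i=4,j=0] 13>12 → j++
[i=4,j=1] 13<21 → i++

i=5, j=1, emitted=[]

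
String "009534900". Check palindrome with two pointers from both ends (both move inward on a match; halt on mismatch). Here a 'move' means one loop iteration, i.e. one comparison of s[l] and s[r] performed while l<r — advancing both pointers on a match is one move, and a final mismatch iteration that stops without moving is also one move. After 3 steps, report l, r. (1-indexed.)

[1,9] '0'=='0' → l++,r--
[2,8] '0'=='0' → l++,r--
[3,7] '9'=='9' → l++,r--

l=4, r=6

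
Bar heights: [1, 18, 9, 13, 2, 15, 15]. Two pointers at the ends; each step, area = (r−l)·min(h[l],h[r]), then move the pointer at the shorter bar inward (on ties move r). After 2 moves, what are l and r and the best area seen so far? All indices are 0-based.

[0,6] min(1,15)*6=6 best=6 * → l++
[1,6] min(18,15)*5=75 best=75 * → r--

l=1, r=5, best area=75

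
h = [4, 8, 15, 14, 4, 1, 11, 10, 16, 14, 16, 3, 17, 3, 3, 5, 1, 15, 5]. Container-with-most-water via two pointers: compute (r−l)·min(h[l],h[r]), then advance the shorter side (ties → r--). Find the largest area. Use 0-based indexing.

max area = 225

l=0 r=18: min(4,5)*18=72 best=72 *, l++
l=1 r=18: min(8,5)*17=85 best=85 *, r--
l=1 r=17: min(8,15)*16=128 best=128 *, l++
l=2 r=17: min(15,15)*15=225 best=225 *, r--
l=2 r=16: min(15,1)*14=14 best=225, r--
l=2 r=15: min(15,5)*13=65 best=225, r--
l=2 r=14: min(15,3)*12=36 best=225, r--
l=2 r=13: min(15,3)*11=33 best=225, r--
l=2 r=12: min(15,17)*10=150 best=225, l++
l=3 r=12: min(14,17)*9=126 best=225, l++
l=4 r=12: min(4,17)*8=32 best=225, l++
l=5 r=12: min(1,17)*7=7 best=225, l++
l=6 r=12: min(11,17)*6=66 best=225, l++
l=7 r=12: min(10,17)*5=50 best=225, l++
l=8 r=12: min(16,17)*4=64 best=225, l++
l=9 r=12: min(14,17)*3=42 best=225, l++
l=10 r=12: min(16,17)*2=32 best=225, l++
l=11 r=12: min(3,17)*1=3 best=225, l++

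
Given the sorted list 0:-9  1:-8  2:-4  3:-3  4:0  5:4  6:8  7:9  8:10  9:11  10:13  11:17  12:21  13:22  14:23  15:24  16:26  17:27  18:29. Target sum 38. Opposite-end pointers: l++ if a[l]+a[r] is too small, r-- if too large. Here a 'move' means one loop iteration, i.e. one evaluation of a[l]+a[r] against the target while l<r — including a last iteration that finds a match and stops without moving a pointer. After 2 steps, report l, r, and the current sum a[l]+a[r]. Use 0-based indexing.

l=0 r=18: -9+29=20 <38, l++
l=1 r=18: -8+29=21 <38, l++

l=2, r=18, sum=25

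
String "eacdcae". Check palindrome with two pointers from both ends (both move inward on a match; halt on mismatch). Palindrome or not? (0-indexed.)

palindrome

l=0 r=6: 'e'=='e', l++,r--
l=1 r=5: 'a'=='a', l++,r--
l=2 r=4: 'c'=='c', l++,r--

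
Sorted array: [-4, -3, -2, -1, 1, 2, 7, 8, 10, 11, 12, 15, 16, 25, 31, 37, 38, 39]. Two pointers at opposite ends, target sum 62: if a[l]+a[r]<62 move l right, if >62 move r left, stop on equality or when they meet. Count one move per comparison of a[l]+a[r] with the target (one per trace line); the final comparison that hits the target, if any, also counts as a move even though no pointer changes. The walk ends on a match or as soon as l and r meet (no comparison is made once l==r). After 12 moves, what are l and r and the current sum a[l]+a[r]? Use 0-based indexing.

l=12, r=17, sum=55

[0,17] -4+39=35 <62 → l++
[1,17] -3+39=36 <62 → l++
[2,17] -2+39=37 <62 → l++
[3,17] -1+39=38 <62 → l++
[4,17] 1+39=40 <62 → l++
[5,17] 2+39=41 <62 → l++
[6,17] 7+39=46 <62 → l++
[7,17] 8+39=47 <62 → l++
[8,17] 10+39=49 <62 → l++
[9,17] 11+39=50 <62 → l++
[10,17] 12+39=51 <62 → l++
[11,17] 15+39=54 <62 → l++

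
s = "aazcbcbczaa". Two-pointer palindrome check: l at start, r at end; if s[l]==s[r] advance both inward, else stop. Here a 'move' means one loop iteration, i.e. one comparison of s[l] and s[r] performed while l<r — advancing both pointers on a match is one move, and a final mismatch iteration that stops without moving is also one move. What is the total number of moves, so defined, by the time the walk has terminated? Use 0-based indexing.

[0,10] 'a'=='a' → l++,r--
[1,9] 'a'=='a' → l++,r--
[2,8] 'z'=='z' → l++,r--
[3,7] 'c'=='c' → l++,r--
[4,6] 'b'=='b' → l++,r--

5 moves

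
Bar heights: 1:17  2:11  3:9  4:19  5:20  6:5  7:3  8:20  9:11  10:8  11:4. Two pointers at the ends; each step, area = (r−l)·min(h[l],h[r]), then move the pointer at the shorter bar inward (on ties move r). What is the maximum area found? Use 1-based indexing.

max area = 119

[1,11] min(17,4)*10=40 best=40 * → r--
[1,10] min(17,8)*9=72 best=72 * → r--
[1,9] min(17,11)*8=88 best=88 * → r--
[1,8] min(17,20)*7=119 best=119 * → l++
[2,8] min(11,20)*6=66 best=119 → l++
[3,8] min(9,20)*5=45 best=119 → l++
[4,8] min(19,20)*4=76 best=119 → l++
[5,8] min(20,20)*3=60 best=119 → r--
[5,7] min(20,3)*2=6 best=119 → r--
[5,6] min(20,5)*1=5 best=119 → r--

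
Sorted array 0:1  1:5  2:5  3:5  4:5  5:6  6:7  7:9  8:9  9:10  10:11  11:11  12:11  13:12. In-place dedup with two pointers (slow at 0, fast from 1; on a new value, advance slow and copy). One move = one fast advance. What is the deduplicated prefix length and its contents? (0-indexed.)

(s=0,f=1) a[fast]=5≠a[slow]=1 write a[1]=5 → slow++,fast++
(s=1,f=2) a[fast]=5=a[slow] dup → fast++
(s=1,f=3) a[fast]=5=a[slow] dup → fast++
(s=1,f=4) a[fast]=5=a[slow] dup → fast++
(s=1,f=5) a[fast]=6≠a[slow]=5 write a[2]=6 → slow++,fast++
(s=2,f=6) a[fast]=7≠a[slow]=6 write a[3]=7 → slow++,fast++
(s=3,f=7) a[fast]=9≠a[slow]=7 write a[4]=9 → slow++,fast++
(s=4,f=8) a[fast]=9=a[slow] dup → fast++
(s=4,f=9) a[fast]=10≠a[slow]=9 write a[5]=10 → slow++,fast++
(s=5,f=10) a[fast]=11≠a[slow]=10 write a[6]=11 → slow++,fast++
(s=6,f=11) a[fast]=11=a[slow] dup → fast++
(s=6,f=12) a[fast]=11=a[slow] dup → fast++
(s=6,f=13) a[fast]=12≠a[slow]=11 write a[7]=12 → slow++,fast++

length 8; prefix = [1, 5, 6, 7, 9, 10, 11, 12]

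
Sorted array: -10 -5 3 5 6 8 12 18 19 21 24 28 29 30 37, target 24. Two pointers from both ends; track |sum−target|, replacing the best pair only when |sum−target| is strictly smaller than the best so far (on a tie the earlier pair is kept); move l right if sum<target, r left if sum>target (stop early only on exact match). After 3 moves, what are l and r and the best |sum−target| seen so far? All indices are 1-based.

l=1 r=15: -10+37=27 d=3 *, r--
l=1 r=14: -10+30=20 d=4, l++
l=2 r=14: -5+30=25 d=1 *, r--

l=2, r=13, best |Δ|=1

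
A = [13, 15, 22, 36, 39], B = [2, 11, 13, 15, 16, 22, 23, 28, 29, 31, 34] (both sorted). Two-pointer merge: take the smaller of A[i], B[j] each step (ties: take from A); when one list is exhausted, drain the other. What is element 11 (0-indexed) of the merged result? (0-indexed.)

merged[11] = 29

i=0 j=0: A[i]=13>B[j]=2 take 2, j++
i=0 j=1: A[i]=13>B[j]=11 take 11, j++
i=0 j=2: A[i]=13<=B[j]=13 take 13, i++
i=1 j=2: A[i]=15>B[j]=13 take 13, j++
i=1 j=3: A[i]=15<=B[j]=15 take 15, i++
i=2 j=3: A[i]=22>B[j]=15 take 15, j++
i=2 j=4: A[i]=22>B[j]=16 take 16, j++
i=2 j=5: A[i]=22<=B[j]=22 take 22, i++
i=3 j=5: A[i]=36>B[j]=22 take 22, j++
i=3 j=6: A[i]=36>B[j]=23 take 23, j++
i=3 j=7: A[i]=36>B[j]=28 take 28, j++
i=3 j=8: A[i]=36>B[j]=29 take 29, j++
i=3 j=9: A[i]=36>B[j]=31 take 31, j++
i=3 j=10: A[i]=36>B[j]=34 take 34, j++
i=3 j=11: B done, take A[i]=36, i++
i=4 j=11: B done, take A[i]=39, i++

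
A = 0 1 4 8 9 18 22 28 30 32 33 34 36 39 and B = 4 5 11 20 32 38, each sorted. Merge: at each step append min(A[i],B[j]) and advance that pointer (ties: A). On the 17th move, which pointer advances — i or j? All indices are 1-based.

[i=1,j=1] A[i]=0<=B[j]=4 take 0 → i++
[i=2,j=1] A[i]=1<=B[j]=4 take 1 → i++
[i=3,j=1] A[i]=4<=B[j]=4 take 4 → i++
[i=4,j=1] A[i]=8>B[j]=4 take 4 → j++
[i=4,j=2] A[i]=8>B[j]=5 take 5 → j++
[i=4,j=3] A[i]=8<=B[j]=11 take 8 → i++
[i=5,j=3] A[i]=9<=B[j]=11 take 9 → i++
[i=6,j=3] A[i]=18>B[j]=11 take 11 → j++
[i=6,j=4] A[i]=18<=B[j]=20 take 18 → i++
[i=7,j=4] A[i]=22>B[j]=20 take 20 → j++
[i=7,j=5] A[i]=22<=B[j]=32 take 22 → i++
[i=8,j=5] A[i]=28<=B[j]=32 take 28 → i++
[i=9,j=5] A[i]=30<=B[j]=32 take 30 → i++
[i=10,j=5] A[i]=32<=B[j]=32 take 32 → i++
[i=11,j=5] A[i]=33>B[j]=32 take 32 → j++
[i=11,j=6] A[i]=33<=B[j]=38 take 33 → i++
[i=12,j=6] A[i]=34<=B[j]=38 take 34 → i++

i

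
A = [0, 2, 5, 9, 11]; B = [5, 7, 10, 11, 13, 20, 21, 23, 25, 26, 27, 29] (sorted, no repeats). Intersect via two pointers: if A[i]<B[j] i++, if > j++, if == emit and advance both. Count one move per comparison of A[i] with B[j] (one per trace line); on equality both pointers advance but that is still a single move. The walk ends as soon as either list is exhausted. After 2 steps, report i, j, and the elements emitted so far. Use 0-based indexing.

i=2, j=0, emitted=[]

i=0 j=0: 0<5, i++
i=1 j=0: 2<5, i++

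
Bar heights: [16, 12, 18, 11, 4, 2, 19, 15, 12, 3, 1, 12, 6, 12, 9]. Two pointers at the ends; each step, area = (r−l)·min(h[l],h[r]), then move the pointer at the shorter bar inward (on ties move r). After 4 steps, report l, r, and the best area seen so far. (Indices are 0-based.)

l=0, r=10, best area=156

[0,14] min(16,9)*14=126 best=126 * → r--
[0,13] min(16,12)*13=156 best=156 * → r--
[0,12] min(16,6)*12=72 best=156 → r--
[0,11] min(16,12)*11=132 best=156 → r--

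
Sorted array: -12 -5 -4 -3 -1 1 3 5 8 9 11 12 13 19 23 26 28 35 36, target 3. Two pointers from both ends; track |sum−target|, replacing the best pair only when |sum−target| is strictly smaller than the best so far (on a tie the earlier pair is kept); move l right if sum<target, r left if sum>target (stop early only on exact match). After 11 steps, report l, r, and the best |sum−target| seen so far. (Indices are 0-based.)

l=1, r=8, best |Δ|=1

l=0 r=18: -12+36=24 d=21 *, r--
l=0 r=17: -12+35=23 d=20 *, r--
l=0 r=16: -12+28=16 d=13 *, r--
l=0 r=15: -12+26=14 d=11 *, r--
l=0 r=14: -12+23=11 d=8 *, r--
l=0 r=13: -12+19=7 d=4 *, r--
l=0 r=12: -12+13=1 d=2 *, l++
l=1 r=12: -5+13=8 d=5, r--
l=1 r=11: -5+12=7 d=4, r--
l=1 r=10: -5+11=6 d=3, r--
l=1 r=9: -5+9=4 d=1 *, r--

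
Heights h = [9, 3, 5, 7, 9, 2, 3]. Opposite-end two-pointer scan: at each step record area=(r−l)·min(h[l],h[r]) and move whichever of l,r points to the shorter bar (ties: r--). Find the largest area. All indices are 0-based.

max area = 36

[0,6] min(9,3)*6=18 best=18 * → r--
[0,5] min(9,2)*5=10 best=18 → r--
[0,4] min(9,9)*4=36 best=36 * → r--
[0,3] min(9,7)*3=21 best=36 → r--
[0,2] min(9,5)*2=10 best=36 → r--
[0,1] min(9,3)*1=3 best=36 → r--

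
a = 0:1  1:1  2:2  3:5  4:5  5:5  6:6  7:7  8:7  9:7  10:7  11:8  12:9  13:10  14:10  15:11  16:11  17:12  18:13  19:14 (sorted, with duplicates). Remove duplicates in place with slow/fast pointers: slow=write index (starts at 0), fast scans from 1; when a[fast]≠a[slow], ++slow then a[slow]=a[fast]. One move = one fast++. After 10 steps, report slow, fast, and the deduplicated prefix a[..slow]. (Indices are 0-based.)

(s=0,f=1) a[fast]=1=a[slow] dup → fast++
(s=0,f=2) a[fast]=2≠a[slow]=1 write a[1]=2 → slow++,fast++
(s=1,f=3) a[fast]=5≠a[slow]=2 write a[2]=5 → slow++,fast++
(s=2,f=4) a[fast]=5=a[slow] dup → fast++
(s=2,f=5) a[fast]=5=a[slow] dup → fast++
(s=2,f=6) a[fast]=6≠a[slow]=5 write a[3]=6 → slow++,fast++
(s=3,f=7) a[fast]=7≠a[slow]=6 write a[4]=7 → slow++,fast++
(s=4,f=8) a[fast]=7=a[slow] dup → fast++
(s=4,f=9) a[fast]=7=a[slow] dup → fast++
(s=4,f=10) a[fast]=7=a[slow] dup → fast++

slow=4, fast=11, prefix=[1, 2, 5, 6, 7]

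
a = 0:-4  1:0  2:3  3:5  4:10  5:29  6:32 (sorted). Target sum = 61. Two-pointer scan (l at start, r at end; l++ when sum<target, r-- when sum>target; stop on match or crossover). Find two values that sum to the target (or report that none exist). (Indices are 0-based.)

(29, 32)

l=0 r=6: -4+32=28 <61, l++
l=1 r=6: 0+32=32 <61, l++
l=2 r=6: 3+32=35 <61, l++
l=3 r=6: 5+32=37 <61, l++
l=4 r=6: 10+32=42 <61, l++
l=5 r=6: 29+32=61, found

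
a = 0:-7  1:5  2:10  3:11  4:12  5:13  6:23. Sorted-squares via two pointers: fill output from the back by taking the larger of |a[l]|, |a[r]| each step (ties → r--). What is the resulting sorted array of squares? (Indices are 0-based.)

[25, 49, 100, 121, 144, 169, 529]

l=0 r=6: |-7|<=|23| out[6]=529, r--
l=0 r=5: |-7|<=|13| out[5]=169, r--
l=0 r=4: |-7|<=|12| out[4]=144, r--
l=0 r=3: |-7|<=|11| out[3]=121, r--
l=0 r=2: |-7|<=|10| out[2]=100, r--
l=0 r=1: |-7|>|5| out[1]=49, l++
l=1 r=1: |5|<=|5| out[0]=25, r--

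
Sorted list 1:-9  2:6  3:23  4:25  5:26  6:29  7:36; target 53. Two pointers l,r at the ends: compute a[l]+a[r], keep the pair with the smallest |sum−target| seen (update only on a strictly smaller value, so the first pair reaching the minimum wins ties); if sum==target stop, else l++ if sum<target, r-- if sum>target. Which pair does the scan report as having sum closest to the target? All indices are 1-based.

pair (23, 29) with sum 52 (|Δ|=1)

[1,7] -9+36=27 d=26 * → l++
[2,7] 6+36=42 d=11 * → l++
[3,7] 23+36=59 d=6 * → r--
[3,6] 23+29=52 d=1 * → l++
[4,6] 25+29=54 d=1 → r--
[4,5] 25+26=51 d=2 → l++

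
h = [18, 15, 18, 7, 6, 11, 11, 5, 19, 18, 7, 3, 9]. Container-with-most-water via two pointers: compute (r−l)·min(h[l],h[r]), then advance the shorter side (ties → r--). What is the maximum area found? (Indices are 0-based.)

max area = 162

[0,12] min(18,9)*12=108 best=108 * → r--
[0,11] min(18,3)*11=33 best=108 → r--
[0,10] min(18,7)*10=70 best=108 → r--
[0,9] min(18,18)*9=162 best=162 * → r--
[0,8] min(18,19)*8=144 best=162 → l++
[1,8] min(15,19)*7=105 best=162 → l++
[2,8] min(18,19)*6=108 best=162 → l++
[3,8] min(7,19)*5=35 best=162 → l++
[4,8] min(6,19)*4=24 best=162 → l++
[5,8] min(11,19)*3=33 best=162 → l++
[6,8] min(11,19)*2=22 best=162 → l++
[7,8] min(5,19)*1=5 best=162 → l++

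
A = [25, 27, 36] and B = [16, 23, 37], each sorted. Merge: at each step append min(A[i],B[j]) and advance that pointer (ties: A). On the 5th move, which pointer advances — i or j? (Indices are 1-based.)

i

[i=1,j=1] A[i]=25>B[j]=16 take 16 → j++
[i=1,j=2] A[i]=25>B[j]=23 take 23 → j++
[i=1,j=3] A[i]=25<=B[j]=37 take 25 → i++
[i=2,j=3] A[i]=27<=B[j]=37 take 27 → i++
[i=3,j=3] A[i]=36<=B[j]=37 take 36 → i++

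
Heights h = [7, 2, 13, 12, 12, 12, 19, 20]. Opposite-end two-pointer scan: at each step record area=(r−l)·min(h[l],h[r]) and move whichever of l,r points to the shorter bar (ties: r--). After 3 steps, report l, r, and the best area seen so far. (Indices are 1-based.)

[1,8] min(7,20)*7=49 best=49 * → l++
[2,8] min(2,20)*6=12 best=49 → l++
[3,8] min(13,20)*5=65 best=65 * → l++

l=4, r=8, best area=65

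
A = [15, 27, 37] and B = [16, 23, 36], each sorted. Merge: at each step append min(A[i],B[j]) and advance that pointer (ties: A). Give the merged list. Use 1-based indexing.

i=1 j=1: A[i]=15<=B[j]=16 take 15, i++
i=2 j=1: A[i]=27>B[j]=16 take 16, j++
i=2 j=2: A[i]=27>B[j]=23 take 23, j++
i=2 j=3: A[i]=27<=B[j]=36 take 27, i++
i=3 j=3: A[i]=37>B[j]=36 take 36, j++
i=3 j=4: B done, take A[i]=37, i++

[15, 16, 23, 27, 36, 37]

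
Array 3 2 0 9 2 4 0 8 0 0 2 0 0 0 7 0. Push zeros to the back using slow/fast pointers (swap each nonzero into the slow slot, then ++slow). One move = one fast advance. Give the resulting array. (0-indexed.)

[3, 2, 9, 2, 4, 8, 2, 7, 0, 0, 0, 0, 0, 0, 0, 0]

(s=0,f=0) a[fast]=3≠0 swap→a[0]=3 → slow++,fast++
(s=1,f=1) a[fast]=2≠0 swap→a[1]=2 → slow++,fast++
(s=2,f=2) a[fast]=0 → fast++
(s=2,f=3) a[fast]=9≠0 swap→a[2]=9 → slow++,fast++
(s=3,f=4) a[fast]=2≠0 swap→a[3]=2 → slow++,fast++
(s=4,f=5) a[fast]=4≠0 swap→a[4]=4 → slow++,fast++
(s=5,f=6) a[fast]=0 → fast++
(s=5,f=7) a[fast]=8≠0 swap→a[5]=8 → slow++,fast++
(s=6,f=8) a[fast]=0 → fast++
(s=6,f=9) a[fast]=0 → fast++
(s=6,f=10) a[fast]=2≠0 swap→a[6]=2 → slow++,fast++
(s=7,f=11) a[fast]=0 → fast++
(s=7,f=12) a[fast]=0 → fast++
(s=7,f=13) a[fast]=0 → fast++
(s=7,f=14) a[fast]=7≠0 swap→a[7]=7 → slow++,fast++
(s=8,f=15) a[fast]=0 → fast++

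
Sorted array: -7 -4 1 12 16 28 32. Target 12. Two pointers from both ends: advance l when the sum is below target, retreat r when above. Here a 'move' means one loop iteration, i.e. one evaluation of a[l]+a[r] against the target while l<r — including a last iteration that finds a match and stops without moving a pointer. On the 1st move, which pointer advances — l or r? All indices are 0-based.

[0,6] -7+32=25 >12 → r--

r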